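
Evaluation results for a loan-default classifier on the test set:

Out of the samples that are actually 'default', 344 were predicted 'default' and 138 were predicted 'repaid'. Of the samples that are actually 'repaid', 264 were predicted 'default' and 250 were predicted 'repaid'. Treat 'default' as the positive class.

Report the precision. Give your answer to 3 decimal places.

Precision = TP/(TP+FP) = 344/(344+264) = 344/608 = 0.566

0.566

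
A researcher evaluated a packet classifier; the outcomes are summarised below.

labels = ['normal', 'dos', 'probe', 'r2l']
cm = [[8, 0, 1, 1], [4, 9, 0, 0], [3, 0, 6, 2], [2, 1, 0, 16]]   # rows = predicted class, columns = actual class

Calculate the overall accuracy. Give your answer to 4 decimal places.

0.7358

Accuracy = trace / total = (8+9+6+16=39) / 53 = 39/53 = 0.7358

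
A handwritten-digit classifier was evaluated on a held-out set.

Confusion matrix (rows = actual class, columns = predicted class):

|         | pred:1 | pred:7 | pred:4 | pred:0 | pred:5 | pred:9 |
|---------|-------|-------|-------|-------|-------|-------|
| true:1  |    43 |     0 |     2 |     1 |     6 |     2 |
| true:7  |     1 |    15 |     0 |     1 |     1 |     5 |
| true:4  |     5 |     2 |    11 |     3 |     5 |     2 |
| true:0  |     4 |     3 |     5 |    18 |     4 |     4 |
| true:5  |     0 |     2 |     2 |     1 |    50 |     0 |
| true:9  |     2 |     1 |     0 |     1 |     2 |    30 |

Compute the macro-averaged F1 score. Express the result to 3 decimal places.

Per-class F1 score (2·TP/(2·TP+FP+FN)):
  1: TP=43, FP=1+5+4+0+2=12, FN=0+2+1+6+2=11 → 86/109 = 0.7890
  7: TP=15, FP=0+2+3+2+1=8, FN=1+0+1+1+5=8 → 30/46 = 0.6522
  4: TP=11, FP=2+0+5+2+0=9, FN=5+2+3+5+2=17 → 22/48 = 0.4583
  0: TP=18, FP=1+1+3+1+1=7, FN=4+3+5+4+4=20 → 36/63 = 0.5714
  5: TP=50, FP=6+1+5+4+2=18, FN=0+2+2+1+0=5 → 100/123 = 0.8130
  9: TP=30, FP=2+5+2+4+0=13, FN=2+1+0+1+2=6 → 60/79 = 0.7595
Macro-F1 score = mean = (0.7890 + 0.6522 + 0.4583 + 0.5714 + 0.8130 + 0.7595) / 6 = 0.674

0.674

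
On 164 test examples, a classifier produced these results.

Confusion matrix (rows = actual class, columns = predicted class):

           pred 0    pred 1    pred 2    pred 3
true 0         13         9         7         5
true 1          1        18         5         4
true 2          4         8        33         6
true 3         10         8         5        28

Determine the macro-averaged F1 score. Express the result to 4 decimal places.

Per-class F1 score (2·TP/(2·TP+FP+FN)):
  0: TP=13, FP=1+4+10=15, FN=9+7+5=21 → 26/62 = 0.41935
  1: TP=18, FP=9+8+8=25, FN=1+5+4=10 → 36/71 = 0.50704
  2: TP=33, FP=7+5+5=17, FN=4+8+6=18 → 66/101 = 0.65347
  3: TP=28, FP=5+4+6=15, FN=10+8+5=23 → 56/94 = 0.59574
Macro-F1 score = mean = (0.41935 + 0.50704 + 0.65347 + 0.59574) / 4 = 0.5439

0.5439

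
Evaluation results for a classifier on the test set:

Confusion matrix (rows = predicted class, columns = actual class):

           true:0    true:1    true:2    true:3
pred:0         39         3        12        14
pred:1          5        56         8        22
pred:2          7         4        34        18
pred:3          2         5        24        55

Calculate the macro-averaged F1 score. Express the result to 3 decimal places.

0.599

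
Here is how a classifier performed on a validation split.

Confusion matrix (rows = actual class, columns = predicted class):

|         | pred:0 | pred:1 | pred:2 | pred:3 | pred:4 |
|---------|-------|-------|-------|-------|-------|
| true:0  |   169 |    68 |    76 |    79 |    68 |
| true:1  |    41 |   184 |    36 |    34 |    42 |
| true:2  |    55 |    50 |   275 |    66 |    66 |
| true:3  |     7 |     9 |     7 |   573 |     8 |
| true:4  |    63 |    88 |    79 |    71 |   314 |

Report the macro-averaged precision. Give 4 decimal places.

0.5748

Per-class precision (TP/(TP+FP)):
  0: TP=169, FP=41+55+7+63=166 → 169/335 = 0.50448
  1: TP=184, FP=68+50+9+88=215 → 184/399 = 0.46115
  2: TP=275, FP=76+36+7+79=198 → 275/473 = 0.58140
  3: TP=573, FP=79+34+66+71=250 → 573/823 = 0.69623
  4: TP=314, FP=68+42+66+8=184 → 314/498 = 0.63052
Macro-precision = mean = (0.50448 + 0.46115 + 0.58140 + 0.69623 + 0.63052) / 5 = 0.5748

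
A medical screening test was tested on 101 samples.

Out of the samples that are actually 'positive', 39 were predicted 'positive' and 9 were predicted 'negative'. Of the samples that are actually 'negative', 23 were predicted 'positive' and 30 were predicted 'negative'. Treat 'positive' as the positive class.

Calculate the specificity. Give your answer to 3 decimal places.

0.566

Specificity = TN/(TN+FP) = 30/(30+23) = 0.566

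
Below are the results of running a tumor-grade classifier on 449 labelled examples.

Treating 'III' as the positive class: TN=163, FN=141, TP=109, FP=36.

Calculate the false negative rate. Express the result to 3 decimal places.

0.564

FNR = FN/(FN+TP) = 141/(141+109) = 0.564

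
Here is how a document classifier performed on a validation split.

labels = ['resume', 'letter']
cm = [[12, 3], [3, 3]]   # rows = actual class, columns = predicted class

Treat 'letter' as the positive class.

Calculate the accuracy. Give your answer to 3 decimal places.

0.714

Accuracy = (TP+TN)/N = (3+12)/21 = 0.714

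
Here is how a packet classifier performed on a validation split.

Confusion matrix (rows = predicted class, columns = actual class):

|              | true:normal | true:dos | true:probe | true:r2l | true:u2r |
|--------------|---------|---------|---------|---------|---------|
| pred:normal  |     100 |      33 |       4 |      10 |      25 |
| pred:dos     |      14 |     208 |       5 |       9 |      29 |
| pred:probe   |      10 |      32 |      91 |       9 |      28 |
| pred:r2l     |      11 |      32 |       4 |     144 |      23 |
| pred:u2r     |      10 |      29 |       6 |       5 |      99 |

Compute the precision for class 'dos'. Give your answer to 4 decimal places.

Treat 'dos' as positive and all other classes as negative.
precision = TP/(TP+FP).
dos: TP=208, FP=14+5+9+29=57 → 208/265 = 0.78491

0.7849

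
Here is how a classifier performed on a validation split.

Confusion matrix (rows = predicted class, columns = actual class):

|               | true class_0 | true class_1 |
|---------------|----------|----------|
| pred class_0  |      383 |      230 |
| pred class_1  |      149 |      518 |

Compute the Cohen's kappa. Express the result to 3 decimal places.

Observed agreement pₒ = trace/N = 901/1280 = 0.7039
Expected agreement pₑ = Σ (rowᵢ·colᵢ)/N² = (532·613 + 748·667)/1280² = 0.5036
κ = (pₒ − pₑ)/(1 − pₑ) = (0.7039 − 0.5036)/(1 − 0.5036) = 0.404

0.404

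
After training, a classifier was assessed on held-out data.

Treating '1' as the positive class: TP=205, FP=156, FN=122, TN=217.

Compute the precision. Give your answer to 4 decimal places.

0.5679

Precision = TP/(TP+FP) = 205/(205+156) = 205/361 = 0.5679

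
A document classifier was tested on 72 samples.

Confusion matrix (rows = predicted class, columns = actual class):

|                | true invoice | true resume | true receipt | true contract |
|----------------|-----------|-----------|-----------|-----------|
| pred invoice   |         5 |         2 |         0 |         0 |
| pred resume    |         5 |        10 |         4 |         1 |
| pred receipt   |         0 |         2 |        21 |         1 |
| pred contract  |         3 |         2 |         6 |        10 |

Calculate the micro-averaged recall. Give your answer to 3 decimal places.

0.639

Micro-averaging pools counts across classes: ΣTP=46, ΣFP=26, ΣFN=26.
Micro-recall = TP/(TP+FN) on pooled counts = 0.639 (equals overall accuracy in single-label multiclass).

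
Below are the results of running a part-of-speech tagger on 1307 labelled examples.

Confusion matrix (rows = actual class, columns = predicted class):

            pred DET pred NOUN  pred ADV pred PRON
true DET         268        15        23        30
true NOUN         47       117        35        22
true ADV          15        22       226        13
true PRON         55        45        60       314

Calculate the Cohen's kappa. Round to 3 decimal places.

0.604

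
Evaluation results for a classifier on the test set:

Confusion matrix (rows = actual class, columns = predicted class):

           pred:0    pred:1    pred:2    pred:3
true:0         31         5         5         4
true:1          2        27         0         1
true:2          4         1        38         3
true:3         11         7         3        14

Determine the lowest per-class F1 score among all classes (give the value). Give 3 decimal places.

Per-class F1 score (2·TP/(2·TP+FP+FN)):
  0: TP=31, FP=2+4+11=17, FN=5+5+4=14 → 62/93 = 0.6667
  1: TP=27, FP=5+1+7=13, FN=2+0+1=3 → 54/70 = 0.7714
  2: TP=38, FP=5+0+3=8, FN=4+1+3=8 → 76/92 = 0.8261
  3: TP=14, FP=4+1+3=8, FN=11+7+3=21 → 28/57 = 0.4912
Lowest is class '3' with F1 score = 0.491.

0.491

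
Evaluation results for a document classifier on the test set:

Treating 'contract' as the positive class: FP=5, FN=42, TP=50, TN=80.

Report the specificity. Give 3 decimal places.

0.941

Specificity = TN/(TN+FP) = 80/(80+5) = 0.941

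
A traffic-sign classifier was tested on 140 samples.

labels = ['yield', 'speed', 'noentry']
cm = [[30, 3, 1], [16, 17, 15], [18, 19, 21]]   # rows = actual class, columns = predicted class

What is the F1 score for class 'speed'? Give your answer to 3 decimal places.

0.391

F1 score = 2·TP/(2·TP+FP+FN).
speed: TP=17, FP=3+19=22, FN=16+15=31 → 34/87 = 0.3908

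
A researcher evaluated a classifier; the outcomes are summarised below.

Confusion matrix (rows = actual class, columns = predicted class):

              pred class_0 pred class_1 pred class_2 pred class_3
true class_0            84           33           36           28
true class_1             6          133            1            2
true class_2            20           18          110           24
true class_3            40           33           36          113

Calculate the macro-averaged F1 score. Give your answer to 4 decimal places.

0.6123

Per-class F1 score (2·TP/(2·TP+FP+FN)):
  class_0: TP=84, FP=6+20+40=66, FN=33+36+28=97 → 168/331 = 0.50755
  class_1: TP=133, FP=33+18+33=84, FN=6+1+2=9 → 266/359 = 0.74095
  class_2: TP=110, FP=36+1+36=73, FN=20+18+24=62 → 220/355 = 0.61972
  class_3: TP=113, FP=28+2+24=54, FN=40+33+36=109 → 226/389 = 0.58098
Macro-F1 score = mean = (0.50755 + 0.74095 + 0.61972 + 0.58098) / 4 = 0.6123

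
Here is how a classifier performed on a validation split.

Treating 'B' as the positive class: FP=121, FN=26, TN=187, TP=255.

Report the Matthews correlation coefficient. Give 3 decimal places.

0.535

MCC = (TP·TN − FP·FN) / √((TP+FP)(TP+FN)(TN+FP)(TN+FN))
Numerator = 255·187 − 121·26 = 44539
Denominator = √(376·281·308·213) = √6931456224 = 83255.3675
MCC = 44539 / 83255.3675 = 0.535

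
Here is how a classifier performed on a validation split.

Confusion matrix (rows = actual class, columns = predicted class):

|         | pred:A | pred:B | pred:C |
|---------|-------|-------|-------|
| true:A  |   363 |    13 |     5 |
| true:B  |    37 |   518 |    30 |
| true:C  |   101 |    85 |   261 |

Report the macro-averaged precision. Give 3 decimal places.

0.816

Per-class precision (TP/(TP+FP)):
  A: TP=363, FP=37+101=138 → 363/501 = 0.7246
  B: TP=518, FP=13+85=98 → 518/616 = 0.8409
  C: TP=261, FP=5+30=35 → 261/296 = 0.8818
Macro-precision = mean = (0.7246 + 0.8409 + 0.8818) / 3 = 0.816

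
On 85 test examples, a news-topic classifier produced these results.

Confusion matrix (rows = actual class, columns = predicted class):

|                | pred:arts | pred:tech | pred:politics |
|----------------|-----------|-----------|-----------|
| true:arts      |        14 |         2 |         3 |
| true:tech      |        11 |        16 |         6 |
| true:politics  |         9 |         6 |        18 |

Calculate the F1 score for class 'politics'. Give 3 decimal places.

F1 score = 2·TP/(2·TP+FP+FN).
politics: TP=18, FP=3+6=9, FN=9+6=15 → 36/60 = 0.6000

0.600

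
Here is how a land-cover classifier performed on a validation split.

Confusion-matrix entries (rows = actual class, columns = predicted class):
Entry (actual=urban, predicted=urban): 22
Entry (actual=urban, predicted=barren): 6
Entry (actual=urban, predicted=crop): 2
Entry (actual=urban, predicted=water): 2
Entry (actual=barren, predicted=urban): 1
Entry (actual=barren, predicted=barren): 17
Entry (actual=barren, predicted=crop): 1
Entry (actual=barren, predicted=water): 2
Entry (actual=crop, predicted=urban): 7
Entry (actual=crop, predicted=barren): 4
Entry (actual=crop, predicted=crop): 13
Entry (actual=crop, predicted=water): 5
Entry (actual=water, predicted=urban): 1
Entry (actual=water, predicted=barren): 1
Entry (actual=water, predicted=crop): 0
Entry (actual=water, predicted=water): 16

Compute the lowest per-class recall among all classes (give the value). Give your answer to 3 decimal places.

0.448

Per-class recall (TP/(TP+FN)):
  urban: TP=22, FN=6+2+2=10 → 22/32 = 0.6875
  barren: TP=17, FN=1+1+2=4 → 17/21 = 0.8095
  crop: TP=13, FN=7+4+5=16 → 13/29 = 0.4483
  water: TP=16, FN=1+1+0=2 → 16/18 = 0.8889
Lowest is class 'crop' with recall = 0.448.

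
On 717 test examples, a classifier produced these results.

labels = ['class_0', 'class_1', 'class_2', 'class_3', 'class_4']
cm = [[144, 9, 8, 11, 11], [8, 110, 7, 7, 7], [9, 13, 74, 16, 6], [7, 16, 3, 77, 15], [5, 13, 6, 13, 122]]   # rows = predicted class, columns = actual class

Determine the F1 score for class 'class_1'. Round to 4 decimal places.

0.7333

One-vs-rest for 'class_1': TP = diagonal; FP = other classes predicted 'class_1'; FN = 'class_1' predicted as other.
F1 score = 2·TP/(2·TP+FP+FN).
class_1: TP=110, FP=8+7+7+7=29, FN=9+13+16+13=51 → 220/300 = 0.73333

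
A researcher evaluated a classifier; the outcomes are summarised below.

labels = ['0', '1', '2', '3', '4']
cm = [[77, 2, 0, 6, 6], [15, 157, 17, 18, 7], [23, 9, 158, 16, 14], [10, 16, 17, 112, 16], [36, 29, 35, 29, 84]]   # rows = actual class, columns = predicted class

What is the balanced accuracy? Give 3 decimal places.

0.669

Balanced accuracy = mean of per-class recall.
  0: recall = 77/91 = 0.8462
  1: recall = 157/214 = 0.7336
  2: recall = 158/220 = 0.7182
  3: recall = 112/171 = 0.6550
  4: recall = 84/213 = 0.3944
Mean = (0.8462 + 0.7336 + 0.7182 + 0.6550 + 0.3944) / 5 = 0.669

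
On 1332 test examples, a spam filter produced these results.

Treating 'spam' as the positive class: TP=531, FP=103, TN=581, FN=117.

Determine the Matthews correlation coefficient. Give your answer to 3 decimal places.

MCC = (TP·TN − FP·FN) / √((TP+FP)(TP+FN)(TN+FP)(TN+FN))
Numerator = 531·581 − 103·117 = 296460
Denominator = √(634·648·684·698) = √196144343424 = 442881.8617
MCC = 296460 / 442881.8617 = 0.669

0.669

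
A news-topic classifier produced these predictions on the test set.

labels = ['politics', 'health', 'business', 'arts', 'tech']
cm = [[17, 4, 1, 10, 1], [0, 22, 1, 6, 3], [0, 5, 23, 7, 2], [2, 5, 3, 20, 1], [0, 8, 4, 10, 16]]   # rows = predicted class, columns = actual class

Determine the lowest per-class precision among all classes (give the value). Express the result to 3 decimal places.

0.421

Per-class precision (TP/(TP+FP)):
  politics: TP=17, FP=4+1+10+1=16 → 17/33 = 0.5152
  health: TP=22, FP=0+1+6+3=10 → 22/32 = 0.6875
  business: TP=23, FP=0+5+7+2=14 → 23/37 = 0.6216
  arts: TP=20, FP=2+5+3+1=11 → 20/31 = 0.6452
  tech: TP=16, FP=0+8+4+10=22 → 16/38 = 0.4211
Lowest is class 'tech' with precision = 0.421.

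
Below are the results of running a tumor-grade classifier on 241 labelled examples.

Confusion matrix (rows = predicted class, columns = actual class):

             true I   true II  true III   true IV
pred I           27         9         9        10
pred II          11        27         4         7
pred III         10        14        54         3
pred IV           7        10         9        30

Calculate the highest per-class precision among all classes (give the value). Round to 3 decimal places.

Per-class precision (TP/(TP+FP)):
  I: TP=27, FP=9+9+10=28 → 27/55 = 0.4909
  II: TP=27, FP=11+4+7=22 → 27/49 = 0.5510
  III: TP=54, FP=10+14+3=27 → 54/81 = 0.6667
  IV: TP=30, FP=7+10+9=26 → 30/56 = 0.5357
Highest is class 'III' with precision = 0.667.

0.667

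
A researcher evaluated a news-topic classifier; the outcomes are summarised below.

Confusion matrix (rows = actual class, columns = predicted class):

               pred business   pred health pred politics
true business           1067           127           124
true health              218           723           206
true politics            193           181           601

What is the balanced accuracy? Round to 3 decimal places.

0.685

Balanced accuracy = mean of per-class recall.
  business: recall = 1067/1318 = 0.8096
  health: recall = 723/1147 = 0.6303
  politics: recall = 601/975 = 0.6164
Mean = (0.8096 + 0.6303 + 0.6164) / 3 = 0.685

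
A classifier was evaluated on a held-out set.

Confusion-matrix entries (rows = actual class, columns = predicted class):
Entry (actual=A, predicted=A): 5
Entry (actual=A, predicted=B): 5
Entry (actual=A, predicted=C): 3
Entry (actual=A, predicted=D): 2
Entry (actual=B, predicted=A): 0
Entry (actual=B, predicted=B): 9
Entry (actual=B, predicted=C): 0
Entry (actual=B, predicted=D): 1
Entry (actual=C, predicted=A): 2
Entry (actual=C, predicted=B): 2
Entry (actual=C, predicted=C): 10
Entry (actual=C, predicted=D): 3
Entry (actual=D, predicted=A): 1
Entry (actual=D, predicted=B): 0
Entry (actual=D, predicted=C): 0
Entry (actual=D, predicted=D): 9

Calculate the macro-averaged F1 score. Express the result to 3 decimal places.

Per-class F1 score (2·TP/(2·TP+FP+FN)):
  A: TP=5, FP=0+2+1=3, FN=5+3+2=10 → 10/23 = 0.4348
  B: TP=9, FP=5+2+0=7, FN=0+0+1=1 → 18/26 = 0.6923
  C: TP=10, FP=3+0+0=3, FN=2+2+3=7 → 20/30 = 0.6667
  D: TP=9, FP=2+1+3=6, FN=1+0+0=1 → 18/25 = 0.7200
Macro-F1 score = mean = (0.4348 + 0.6923 + 0.6667 + 0.7200) / 4 = 0.628

0.628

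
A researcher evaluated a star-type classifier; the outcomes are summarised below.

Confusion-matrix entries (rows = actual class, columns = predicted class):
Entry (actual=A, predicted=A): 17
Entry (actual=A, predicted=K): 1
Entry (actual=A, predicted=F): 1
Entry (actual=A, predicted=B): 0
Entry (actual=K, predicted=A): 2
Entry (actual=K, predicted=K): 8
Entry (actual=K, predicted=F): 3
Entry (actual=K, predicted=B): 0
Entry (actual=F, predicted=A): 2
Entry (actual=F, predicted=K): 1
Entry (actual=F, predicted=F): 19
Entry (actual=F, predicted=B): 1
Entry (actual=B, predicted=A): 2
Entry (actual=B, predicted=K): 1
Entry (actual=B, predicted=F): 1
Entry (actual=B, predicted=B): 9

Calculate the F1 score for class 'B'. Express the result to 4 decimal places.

Treat 'B' as positive and all other classes as negative.
F1 score = 2·TP/(2·TP+FP+FN).
B: TP=9, FP=0+0+1=1, FN=2+1+1=4 → 18/23 = 0.78261

0.7826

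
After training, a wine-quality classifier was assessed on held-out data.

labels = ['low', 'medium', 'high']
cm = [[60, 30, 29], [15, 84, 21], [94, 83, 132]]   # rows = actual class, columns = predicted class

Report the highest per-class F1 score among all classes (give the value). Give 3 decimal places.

0.538

Per-class F1 score (2·TP/(2·TP+FP+FN)):
  low: TP=60, FP=15+94=109, FN=30+29=59 → 120/288 = 0.4167
  medium: TP=84, FP=30+83=113, FN=15+21=36 → 168/317 = 0.5300
  high: TP=132, FP=29+21=50, FN=94+83=177 → 264/491 = 0.5377
Highest is class 'high' with F1 score = 0.538.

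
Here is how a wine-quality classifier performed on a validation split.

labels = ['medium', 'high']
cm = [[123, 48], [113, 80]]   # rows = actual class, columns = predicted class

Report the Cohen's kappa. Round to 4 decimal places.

0.1310

Observed agreement pₒ = trace/N = 203/364 = 0.55769
Expected agreement pₑ = Σ (rowᵢ·colᵢ)/N² = (171·236 + 193·128)/364² = 0.49103
κ = (pₒ − pₑ)/(1 − pₑ) = (0.55769 − 0.49103)/(1 − 0.49103) = 0.1310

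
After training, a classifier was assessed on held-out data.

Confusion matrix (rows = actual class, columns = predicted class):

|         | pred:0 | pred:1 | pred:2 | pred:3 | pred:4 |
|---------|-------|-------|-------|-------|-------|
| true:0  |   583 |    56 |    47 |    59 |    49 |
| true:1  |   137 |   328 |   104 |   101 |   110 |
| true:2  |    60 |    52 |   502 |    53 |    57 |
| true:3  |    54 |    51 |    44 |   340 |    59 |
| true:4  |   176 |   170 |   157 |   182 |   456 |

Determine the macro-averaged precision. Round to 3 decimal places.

0.550

Per-class precision (TP/(TP+FP)):
  0: TP=583, FP=137+60+54+176=427 → 583/1010 = 0.5772
  1: TP=328, FP=56+52+51+170=329 → 328/657 = 0.4992
  2: TP=502, FP=47+104+44+157=352 → 502/854 = 0.5878
  3: TP=340, FP=59+101+53+182=395 → 340/735 = 0.4626
  4: TP=456, FP=49+110+57+59=275 → 456/731 = 0.6238
Macro-precision = mean = (0.5772 + 0.4992 + 0.5878 + 0.4626 + 0.6238) / 5 = 0.550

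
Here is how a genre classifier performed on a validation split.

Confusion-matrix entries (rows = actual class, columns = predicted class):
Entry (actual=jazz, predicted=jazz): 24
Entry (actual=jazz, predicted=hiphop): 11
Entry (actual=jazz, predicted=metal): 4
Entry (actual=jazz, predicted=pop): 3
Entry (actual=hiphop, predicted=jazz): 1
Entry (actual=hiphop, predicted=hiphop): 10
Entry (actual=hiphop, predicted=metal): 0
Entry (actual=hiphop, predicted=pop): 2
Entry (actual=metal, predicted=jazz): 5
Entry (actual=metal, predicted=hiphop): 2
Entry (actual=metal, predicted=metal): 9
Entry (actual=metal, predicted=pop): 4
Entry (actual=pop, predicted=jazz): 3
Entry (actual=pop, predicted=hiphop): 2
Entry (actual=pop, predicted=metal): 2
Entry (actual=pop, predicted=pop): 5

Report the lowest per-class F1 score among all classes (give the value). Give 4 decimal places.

0.3846

Per-class F1 score (2·TP/(2·TP+FP+FN)):
  jazz: TP=24, FP=1+5+3=9, FN=11+4+3=18 → 48/75 = 0.64000
  hiphop: TP=10, FP=11+2+2=15, FN=1+0+2=3 → 20/38 = 0.52632
  metal: TP=9, FP=4+0+2=6, FN=5+2+4=11 → 18/35 = 0.51429
  pop: TP=5, FP=3+2+4=9, FN=3+2+2=7 → 10/26 = 0.38462
Lowest is class 'pop' with F1 score = 0.3846.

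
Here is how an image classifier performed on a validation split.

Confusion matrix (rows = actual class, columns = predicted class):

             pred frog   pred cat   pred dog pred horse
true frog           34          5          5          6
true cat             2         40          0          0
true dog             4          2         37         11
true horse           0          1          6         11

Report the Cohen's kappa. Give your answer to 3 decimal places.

Observed agreement pₒ = trace/N = 122/164 = 0.7439
Expected agreement pₑ = Σ (rowᵢ·colᵢ)/N² = (50·40 + 42·48 + 54·48 + 18·28)/164² = 0.2644
κ = (pₒ − pₑ)/(1 − pₑ) = (0.7439 − 0.2644)/(1 − 0.2644) = 0.652

0.652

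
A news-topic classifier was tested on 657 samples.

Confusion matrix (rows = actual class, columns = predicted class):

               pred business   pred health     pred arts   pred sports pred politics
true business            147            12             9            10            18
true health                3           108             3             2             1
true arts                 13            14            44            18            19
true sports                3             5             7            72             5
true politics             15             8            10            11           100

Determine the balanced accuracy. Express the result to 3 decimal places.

Balanced accuracy = mean of per-class recall.
  business: recall = 147/196 = 0.7500
  health: recall = 108/117 = 0.9231
  arts: recall = 44/108 = 0.4074
  sports: recall = 72/92 = 0.7826
  politics: recall = 100/144 = 0.6944
Mean = (0.7500 + 0.9231 + 0.4074 + 0.7826 + 0.6944) / 5 = 0.712

0.712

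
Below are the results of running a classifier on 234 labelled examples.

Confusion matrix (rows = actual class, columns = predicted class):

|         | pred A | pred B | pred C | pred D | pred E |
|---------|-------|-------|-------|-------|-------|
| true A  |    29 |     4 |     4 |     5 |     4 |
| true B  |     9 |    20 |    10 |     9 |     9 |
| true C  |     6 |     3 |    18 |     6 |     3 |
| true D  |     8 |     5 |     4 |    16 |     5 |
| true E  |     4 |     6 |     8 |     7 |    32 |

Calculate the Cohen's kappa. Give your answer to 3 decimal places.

0.364

Observed agreement pₒ = trace/N = 115/234 = 0.4915
Expected agreement pₑ = Σ (rowᵢ·colᵢ)/N² = (46·56 + 57·38 + 36·44 + 38·43 + 57·53)/234² = 0.2005
κ = (pₒ − pₑ)/(1 − pₑ) = (0.4915 − 0.2005)/(1 − 0.2005) = 0.364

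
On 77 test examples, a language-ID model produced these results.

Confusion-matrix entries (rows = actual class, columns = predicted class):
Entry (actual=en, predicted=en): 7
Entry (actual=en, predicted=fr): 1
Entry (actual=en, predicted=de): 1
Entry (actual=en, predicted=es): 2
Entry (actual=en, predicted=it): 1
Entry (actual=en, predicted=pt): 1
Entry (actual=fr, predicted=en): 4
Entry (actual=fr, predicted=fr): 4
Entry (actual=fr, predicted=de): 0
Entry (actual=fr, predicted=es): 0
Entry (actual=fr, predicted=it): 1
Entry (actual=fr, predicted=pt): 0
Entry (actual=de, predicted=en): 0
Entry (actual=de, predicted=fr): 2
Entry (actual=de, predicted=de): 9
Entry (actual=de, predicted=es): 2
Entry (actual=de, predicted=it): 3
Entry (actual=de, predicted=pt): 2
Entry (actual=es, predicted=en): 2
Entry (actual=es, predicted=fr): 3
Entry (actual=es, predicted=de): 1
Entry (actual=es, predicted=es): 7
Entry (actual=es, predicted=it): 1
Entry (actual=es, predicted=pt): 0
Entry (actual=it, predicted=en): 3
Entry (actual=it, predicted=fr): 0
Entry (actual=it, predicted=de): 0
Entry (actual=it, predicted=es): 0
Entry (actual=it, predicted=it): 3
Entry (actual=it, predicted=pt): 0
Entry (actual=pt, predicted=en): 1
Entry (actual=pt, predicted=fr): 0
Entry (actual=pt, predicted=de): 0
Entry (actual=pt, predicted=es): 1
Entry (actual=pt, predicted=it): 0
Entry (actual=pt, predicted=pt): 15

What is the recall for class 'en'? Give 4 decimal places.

One-vs-rest for 'en': TP = diagonal; FP = other classes predicted 'en'; FN = 'en' predicted as other.
recall = TP/(TP+FN).
en: TP=7, FN=1+1+2+1+1=6 → 7/13 = 0.53846

0.5385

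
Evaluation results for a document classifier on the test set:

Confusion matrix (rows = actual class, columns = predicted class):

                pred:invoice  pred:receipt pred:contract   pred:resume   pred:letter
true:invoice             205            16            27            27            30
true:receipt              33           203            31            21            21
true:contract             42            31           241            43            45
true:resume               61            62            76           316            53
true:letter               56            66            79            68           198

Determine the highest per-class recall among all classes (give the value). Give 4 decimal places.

Per-class recall (TP/(TP+FN)):
  invoice: TP=205, FN=16+27+27+30=100 → 205/305 = 0.67213
  receipt: TP=203, FN=33+31+21+21=106 → 203/309 = 0.65696
  contract: TP=241, FN=42+31+43+45=161 → 241/402 = 0.59950
  resume: TP=316, FN=61+62+76+53=252 → 316/568 = 0.55634
  letter: TP=198, FN=56+66+79+68=269 → 198/467 = 0.42398
Highest is class 'invoice' with recall = 0.6721.

0.6721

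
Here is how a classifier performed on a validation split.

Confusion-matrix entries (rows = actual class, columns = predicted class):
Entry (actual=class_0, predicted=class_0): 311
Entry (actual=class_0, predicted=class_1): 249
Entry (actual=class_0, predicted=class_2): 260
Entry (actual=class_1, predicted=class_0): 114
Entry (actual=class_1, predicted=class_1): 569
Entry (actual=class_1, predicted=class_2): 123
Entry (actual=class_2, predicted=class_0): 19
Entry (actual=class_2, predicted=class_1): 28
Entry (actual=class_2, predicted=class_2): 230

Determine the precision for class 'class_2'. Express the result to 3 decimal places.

Take TP from the diagonal, FP from the rest of the 'class_2' prediction marginal, FN from the rest of the 'class_2' actual marginal.
precision = TP/(TP+FP).
class_2: TP=230, FP=260+123=383 → 230/613 = 0.3752

0.375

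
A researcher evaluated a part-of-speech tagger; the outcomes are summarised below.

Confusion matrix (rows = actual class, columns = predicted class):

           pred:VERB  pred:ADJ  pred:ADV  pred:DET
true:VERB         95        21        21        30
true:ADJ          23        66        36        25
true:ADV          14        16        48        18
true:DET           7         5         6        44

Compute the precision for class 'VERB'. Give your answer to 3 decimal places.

0.683

Take TP from the diagonal, FP from the rest of the 'VERB' prediction marginal, FN from the rest of the 'VERB' actual marginal.
precision = TP/(TP+FP).
VERB: TP=95, FP=23+14+7=44 → 95/139 = 0.6835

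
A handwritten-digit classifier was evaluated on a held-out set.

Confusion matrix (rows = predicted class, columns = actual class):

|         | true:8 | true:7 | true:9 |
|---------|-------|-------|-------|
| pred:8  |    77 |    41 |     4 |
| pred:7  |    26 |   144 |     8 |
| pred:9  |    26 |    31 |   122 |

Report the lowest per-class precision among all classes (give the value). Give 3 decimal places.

Per-class precision (TP/(TP+FP)):
  8: TP=77, FP=41+4=45 → 77/122 = 0.6311
  7: TP=144, FP=26+8=34 → 144/178 = 0.8090
  9: TP=122, FP=26+31=57 → 122/179 = 0.6816
Lowest is class '8' with precision = 0.631.

0.631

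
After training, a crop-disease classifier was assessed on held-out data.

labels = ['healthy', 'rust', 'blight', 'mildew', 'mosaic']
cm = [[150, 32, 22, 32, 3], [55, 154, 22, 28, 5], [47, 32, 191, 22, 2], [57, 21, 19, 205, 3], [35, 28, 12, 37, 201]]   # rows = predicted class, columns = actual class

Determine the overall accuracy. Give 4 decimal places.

0.6367

Accuracy = trace / total = (150+154+191+205+201=901) / 1415 = 901/1415 = 0.6367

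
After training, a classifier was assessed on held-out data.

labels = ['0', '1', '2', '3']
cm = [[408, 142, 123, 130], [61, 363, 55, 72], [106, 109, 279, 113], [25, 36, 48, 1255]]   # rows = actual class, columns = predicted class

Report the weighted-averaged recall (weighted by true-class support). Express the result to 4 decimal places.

Per-class recall (TP/(TP+FN)):
  0: TP=408, FN=142+123+130=395 → 408/803 = 0.50809
  1: TP=363, FN=61+55+72=188 → 363/551 = 0.65880
  2: TP=279, FN=106+109+113=328 → 279/607 = 0.45964
  3: TP=1255, FN=25+36+48=109 → 1255/1364 = 0.92009
Weighted-recall = Σ (supportᵢ/N)·recallᵢ with N=3325: (803/3325)·0.50809 + (551/3325)·0.65880 + (607/3325)·0.45964 + (1364/3325)·0.92009 = 0.6932

0.6932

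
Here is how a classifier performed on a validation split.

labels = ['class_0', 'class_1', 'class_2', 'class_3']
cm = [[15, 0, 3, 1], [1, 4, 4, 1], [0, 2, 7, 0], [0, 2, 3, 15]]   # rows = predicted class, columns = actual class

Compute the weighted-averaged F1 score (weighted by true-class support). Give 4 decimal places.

0.6932

Per-class F1 score (2·TP/(2·TP+FP+FN)):
  class_0: TP=15, FP=0+3+1=4, FN=1+0+0=1 → 30/35 = 0.85714
  class_1: TP=4, FP=1+4+1=6, FN=0+2+2=4 → 8/18 = 0.44444
  class_2: TP=7, FP=0+2+0=2, FN=3+4+3=10 → 14/26 = 0.53846
  class_3: TP=15, FP=0+2+3=5, FN=1+1+0=2 → 30/37 = 0.81081
Weighted-F1 score = Σ (supportᵢ/N)·F1 scoreᵢ with N=58: (16/58)·0.85714 + (8/58)·0.44444 + (17/58)·0.53846 + (17/58)·0.81081 = 0.6932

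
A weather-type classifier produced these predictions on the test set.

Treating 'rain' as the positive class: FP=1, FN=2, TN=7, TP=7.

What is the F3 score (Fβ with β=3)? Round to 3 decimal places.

0.787

Fβ = (1+β²)·TP / ((1+β²)·TP + β²·FN + FP), with β²=9
= 10·7 / (10·7 + 9·2 + 1) = 0.787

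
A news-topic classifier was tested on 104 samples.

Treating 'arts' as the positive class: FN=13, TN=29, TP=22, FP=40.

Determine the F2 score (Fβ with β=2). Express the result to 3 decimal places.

0.545

Fβ = (1+β²)·TP / ((1+β²)·TP + β²·FN + FP), with β²=4
= 5·22 / (5·22 + 4·13 + 40) = 0.545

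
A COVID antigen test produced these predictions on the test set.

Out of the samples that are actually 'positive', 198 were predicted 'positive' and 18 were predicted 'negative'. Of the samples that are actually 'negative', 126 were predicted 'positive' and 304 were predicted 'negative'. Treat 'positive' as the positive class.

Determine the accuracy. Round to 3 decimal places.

Accuracy = (TP+TN)/N = (198+304)/646 = 0.777

0.777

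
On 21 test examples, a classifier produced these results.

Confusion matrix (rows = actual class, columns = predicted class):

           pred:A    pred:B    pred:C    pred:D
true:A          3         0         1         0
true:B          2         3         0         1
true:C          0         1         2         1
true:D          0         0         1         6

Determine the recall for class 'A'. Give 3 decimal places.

Treat 'A' as positive and all other classes as negative.
recall = TP/(TP+FN).
A: TP=3, FN=0+1+0=1 → 3/4 = 0.7500

0.750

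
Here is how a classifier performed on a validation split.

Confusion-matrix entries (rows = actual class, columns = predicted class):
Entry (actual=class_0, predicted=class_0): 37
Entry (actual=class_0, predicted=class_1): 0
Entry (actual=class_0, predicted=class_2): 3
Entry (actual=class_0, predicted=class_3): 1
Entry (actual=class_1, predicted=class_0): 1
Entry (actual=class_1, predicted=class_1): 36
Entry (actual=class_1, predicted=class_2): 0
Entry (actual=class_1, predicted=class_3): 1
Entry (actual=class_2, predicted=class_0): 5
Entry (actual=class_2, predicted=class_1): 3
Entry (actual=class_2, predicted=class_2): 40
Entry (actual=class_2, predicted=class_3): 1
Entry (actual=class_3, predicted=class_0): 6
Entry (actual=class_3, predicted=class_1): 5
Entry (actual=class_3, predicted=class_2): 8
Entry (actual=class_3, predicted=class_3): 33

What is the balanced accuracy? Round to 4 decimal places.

Balanced accuracy = mean of per-class recall.
  class_0: recall = 37/41 = 0.90244
  class_1: recall = 36/38 = 0.94737
  class_2: recall = 40/49 = 0.81633
  class_3: recall = 33/52 = 0.63462
Mean = (0.90244 + 0.94737 + 0.81633 + 0.63462) / 4 = 0.8252

0.8252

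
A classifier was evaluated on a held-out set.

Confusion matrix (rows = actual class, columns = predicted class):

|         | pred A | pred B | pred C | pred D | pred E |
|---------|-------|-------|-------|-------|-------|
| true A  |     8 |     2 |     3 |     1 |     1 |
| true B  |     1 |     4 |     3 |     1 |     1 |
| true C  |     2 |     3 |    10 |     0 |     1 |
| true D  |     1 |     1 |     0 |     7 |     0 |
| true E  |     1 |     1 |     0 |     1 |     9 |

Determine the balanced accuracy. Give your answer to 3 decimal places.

0.617

Balanced accuracy = mean of per-class recall.
  A: recall = 8/15 = 0.5333
  B: recall = 4/10 = 0.4000
  C: recall = 10/16 = 0.6250
  D: recall = 7/9 = 0.7778
  E: recall = 9/12 = 0.7500
Mean = (0.5333 + 0.4000 + 0.6250 + 0.7778 + 0.7500) / 5 = 0.617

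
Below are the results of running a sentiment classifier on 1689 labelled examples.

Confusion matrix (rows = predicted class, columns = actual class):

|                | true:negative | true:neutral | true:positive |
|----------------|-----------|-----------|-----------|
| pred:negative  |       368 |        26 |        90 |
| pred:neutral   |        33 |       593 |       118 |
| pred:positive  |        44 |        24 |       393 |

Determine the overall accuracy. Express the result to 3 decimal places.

Accuracy = trace / total = (368+593+393=1354) / 1689 = 1354/1689 = 0.802

0.802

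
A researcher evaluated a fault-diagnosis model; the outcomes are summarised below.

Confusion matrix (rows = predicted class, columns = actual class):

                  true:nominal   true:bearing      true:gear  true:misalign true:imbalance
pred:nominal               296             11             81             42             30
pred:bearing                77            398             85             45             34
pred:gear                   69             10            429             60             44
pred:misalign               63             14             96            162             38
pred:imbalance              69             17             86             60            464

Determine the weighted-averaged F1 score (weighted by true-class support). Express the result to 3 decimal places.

0.623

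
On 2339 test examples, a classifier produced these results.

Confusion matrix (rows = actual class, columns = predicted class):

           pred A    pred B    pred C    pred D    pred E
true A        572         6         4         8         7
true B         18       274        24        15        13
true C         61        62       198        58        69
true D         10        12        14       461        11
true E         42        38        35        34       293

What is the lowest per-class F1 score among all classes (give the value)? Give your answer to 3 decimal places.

Per-class F1 score (2·TP/(2·TP+FP+FN)):
  A: TP=572, FP=18+61+10+42=131, FN=6+4+8+7=25 → 1144/1300 = 0.8800
  B: TP=274, FP=6+62+12+38=118, FN=18+24+15+13=70 → 548/736 = 0.7446
  C: TP=198, FP=4+24+14+35=77, FN=61+62+58+69=250 → 396/723 = 0.5477
  D: TP=461, FP=8+15+58+34=115, FN=10+12+14+11=47 → 922/1084 = 0.8506
  E: TP=293, FP=7+13+69+11=100, FN=42+38+35+34=149 → 586/835 = 0.7018
Lowest is class 'C' with F1 score = 0.548.

0.548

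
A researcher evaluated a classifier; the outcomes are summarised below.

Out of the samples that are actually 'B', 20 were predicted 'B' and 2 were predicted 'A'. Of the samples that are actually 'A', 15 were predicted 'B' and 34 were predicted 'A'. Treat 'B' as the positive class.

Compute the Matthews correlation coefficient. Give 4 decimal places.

0.5577

MCC = (TP·TN − FP·FN) / √((TP+FP)(TP+FN)(TN+FP)(TN+FN))
Numerator = 20·34 − 15·2 = 650
Denominator = √(35·22·49·36) = √1358280 = 1165.4527
MCC = 650 / 1165.4527 = 0.5577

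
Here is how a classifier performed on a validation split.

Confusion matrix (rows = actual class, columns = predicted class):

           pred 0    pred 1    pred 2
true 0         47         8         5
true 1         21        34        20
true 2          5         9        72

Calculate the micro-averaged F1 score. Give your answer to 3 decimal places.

0.692

Micro-averaging pools counts across classes: ΣTP=153, ΣFP=68, ΣFN=68.
Micro-F1 score = 2·TP/(2·TP+FP+FN) on pooled counts = 0.692 (equals overall accuracy in single-label multiclass).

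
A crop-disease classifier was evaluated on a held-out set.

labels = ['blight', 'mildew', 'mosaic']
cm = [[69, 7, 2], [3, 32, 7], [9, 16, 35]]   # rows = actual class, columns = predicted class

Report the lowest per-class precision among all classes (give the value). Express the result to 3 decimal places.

0.582

Per-class precision (TP/(TP+FP)):
  blight: TP=69, FP=3+9=12 → 69/81 = 0.8519
  mildew: TP=32, FP=7+16=23 → 32/55 = 0.5818
  mosaic: TP=35, FP=2+7=9 → 35/44 = 0.7955
Lowest is class 'mildew' with precision = 0.582.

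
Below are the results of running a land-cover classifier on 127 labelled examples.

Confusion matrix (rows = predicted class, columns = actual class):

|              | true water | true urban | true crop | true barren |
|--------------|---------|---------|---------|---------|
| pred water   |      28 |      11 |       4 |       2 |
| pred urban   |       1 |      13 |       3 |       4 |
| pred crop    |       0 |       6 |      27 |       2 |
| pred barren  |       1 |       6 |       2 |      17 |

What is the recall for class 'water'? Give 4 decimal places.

0.9333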